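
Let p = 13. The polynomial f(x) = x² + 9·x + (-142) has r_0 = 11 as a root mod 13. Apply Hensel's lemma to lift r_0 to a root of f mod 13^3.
r_2 = 63 (mod 2197)

Hensel: r_{i+1} = r_i − f(r_i)·(f′(r_i))^{-1} mod 13^{i+2}, f′(x) = 2x + 9. Iterate:
  r_0 = 11 (mod 13)
  r_1 = 63 (mod 169)
  r_2 = 63 (mod 2197)
Final: r = 63 satisfies f(r) ≡ 0 mod 13^3.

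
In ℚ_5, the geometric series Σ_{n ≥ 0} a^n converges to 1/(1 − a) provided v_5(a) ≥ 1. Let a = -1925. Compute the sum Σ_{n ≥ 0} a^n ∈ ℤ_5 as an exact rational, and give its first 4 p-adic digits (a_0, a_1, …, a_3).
Σ a^n = 1/(1 − a) = 1/1926;  first 4 digits = (1, 0, 3, 4)

v_5(a) = 2 ≥ 1, so the series converges in ℤ_5 to 1/(1 − a) = 1/(1 − (-1925)) = 1/1926. Expand this rational in ℤ_5: compute digits iteratively via d_i = x_i mod 5, x_{i+1} = (x_i − d_i)/5. The first 4 digits are (1, 0, 3, 4).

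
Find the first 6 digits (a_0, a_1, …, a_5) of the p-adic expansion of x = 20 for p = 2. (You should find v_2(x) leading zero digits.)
(a_0, …, a_5) = (0, 0, 1, 0, 1, 0)

v_2(20) = 2, so a_0 = ... = a_1 = 0. Factor out: x = 2^2 · u with u = 5 a unit in ℤ_2. Expand u iteratively via a_{v+i} = u_i mod 2, u_{i+1} = (u_i − a_{v+i})/2:
  u_0 = 5;  a_2 = 1;  u_1 = (u_0 − 1)/2 = 2
  u_1 = 2;  a_3 = 0;  u_2 = (u_1 − 0)/2 = 1
  u_2 = 1;  a_4 = 1;  u_3 = (u_2 − 1)/2 = 0
  u_3 = 0;  a_5 = 0;  u_4 = (u_3 − 0)/2 = 0
Digits: (0, 0, 1, 0, 1, 0).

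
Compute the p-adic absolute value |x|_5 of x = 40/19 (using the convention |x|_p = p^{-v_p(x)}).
|40/19|_5 = 1/5

Step 1 — compute v_5(x) by factoring powers of 5 out of the numerator and denominator: v_5(40/19) = 1. Step 2 — apply |x|_p = p^{-v_p(x)} = 5^{-1} = 1/5.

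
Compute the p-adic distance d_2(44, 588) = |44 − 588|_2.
d_2(44, 588) = 1/32

Step 1 — x − y = 44 − 588 = -544. Step 2 — v_2(-544) = 5 (factor: -544 = −(2^5 · 17); the sign does not affect v_p). Step 3 — |x − y|_2 = 2^{-5} = 1/32.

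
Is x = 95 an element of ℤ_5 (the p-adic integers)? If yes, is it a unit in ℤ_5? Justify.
x ∈ ℤ_5 but not a unit; v_5(x) = 1 > 0

ℤ_5 = {x ∈ ℚ_5 : v_5(x) ≥ 0} and ℤ_5^× = {x ∈ ℤ_5 : v_5(x) = 0}. Here v_5(95) = v_5(num) − v_5(den) = 1; compare against these criteria.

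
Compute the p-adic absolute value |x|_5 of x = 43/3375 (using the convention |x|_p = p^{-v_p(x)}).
|43/3375|_5 = 125

Step 1 — compute v_5(x) by factoring powers of 5 out of the numerator and denominator: v_5(43/3375) = -3. Step 2 — apply |x|_p = p^{-v_p(x)} = 5^{3} = 125.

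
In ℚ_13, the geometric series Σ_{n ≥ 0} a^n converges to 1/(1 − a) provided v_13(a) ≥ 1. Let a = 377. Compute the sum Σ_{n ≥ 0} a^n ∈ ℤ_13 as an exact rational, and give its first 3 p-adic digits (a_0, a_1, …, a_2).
Σ a^n = 1/(1 − a) = -1/376;  first 3 digits = (1, 3, 11)

v_13(a) = 1 ≥ 1, so the series converges in ℤ_13 to 1/(1 − a) = 1/(1 − 377) = -1/376. Expand this rational in ℤ_13: compute digits iteratively via d_i = x_i mod 13, x_{i+1} = (x_i − d_i)/13. The first 3 digits are (1, 3, 11).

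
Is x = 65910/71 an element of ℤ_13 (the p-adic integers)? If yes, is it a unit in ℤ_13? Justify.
x ∈ ℤ_13 but not a unit; v_13(x) = 3 > 0

ℤ_13 = {x ∈ ℚ_13 : v_13(x) ≥ 0} and ℤ_13^× = {x ∈ ℤ_13 : v_13(x) = 0}. Here v_13(65910/71) = v_13(num) − v_13(den) = 3; compare against these criteria.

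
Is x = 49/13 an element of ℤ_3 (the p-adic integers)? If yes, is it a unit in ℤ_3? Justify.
x ∈ ℤ_3^× (unit); v_3(x) = 0

ℤ_3 = {x ∈ ℚ_3 : v_3(x) ≥ 0} and ℤ_3^× = {x ∈ ℤ_3 : v_3(x) = 0}. Here v_3(49/13) = v_3(num) − v_3(den) = 0; compare against these criteria.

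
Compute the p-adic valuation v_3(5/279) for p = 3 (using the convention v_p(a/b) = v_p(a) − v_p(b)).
v_3(5/279) = -2

Factor powers of 3 from the numerator and denominator of the reduced fraction: 5 = 3^0 · 5 and 279 = 3^2 · 31. Apply v_p(a/b) = v_p(a) − v_p(b): v_3(5/279) = 0 − 2 = -2.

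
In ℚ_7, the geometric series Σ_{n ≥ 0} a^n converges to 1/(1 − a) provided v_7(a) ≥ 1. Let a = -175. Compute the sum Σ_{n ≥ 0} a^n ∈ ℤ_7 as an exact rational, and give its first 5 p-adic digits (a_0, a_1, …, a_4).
Σ a^n = 1/(1 − a) = 1/176;  first 5 digits = (1, 3, 5, 3, 3)

v_7(a) = 1 ≥ 1, so the series converges in ℤ_7 to 1/(1 − a) = 1/(1 − (-175)) = 1/176. Expand this rational in ℤ_7: compute digits iteratively via d_i = x_i mod 7, x_{i+1} = (x_i − d_i)/7. The first 5 digits are (1, 3, 5, 3, 3).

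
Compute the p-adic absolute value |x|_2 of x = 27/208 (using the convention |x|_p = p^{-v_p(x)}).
|27/208|_2 = 16

Step 1 — compute v_2(x) by factoring powers of 2 out of the numerator and denominator: v_2(27/208) = -4. Step 2 — apply |x|_p = p^{-v_p(x)} = 2^{4} = 16.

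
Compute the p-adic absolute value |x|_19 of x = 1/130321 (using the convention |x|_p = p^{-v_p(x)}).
|1/130321|_19 = 130321

Step 1 — compute v_19(x) by factoring powers of 19 out of the numerator and denominator: v_19(1/130321) = -4. Step 2 — apply |x|_p = p^{-v_p(x)} = 19^{4} = 130321.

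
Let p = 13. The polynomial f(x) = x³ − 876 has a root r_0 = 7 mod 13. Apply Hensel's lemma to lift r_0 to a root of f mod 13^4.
r_3 = 22068 (mod 28561)

Hensel: r_{i+1} = r_i − f(r_i)/f′(r_i) mod 13^{i+2}, where f′(x) = 3x². Iterate:
  r_0 = 7 (mod 13)
  r_1 = 98 (mod 169)
  r_2 = 98 (mod 2197)
  r_3 = 22068 (mod 28561)
Final: r = 22068 with f(r) ≡ 0 mod 13^4.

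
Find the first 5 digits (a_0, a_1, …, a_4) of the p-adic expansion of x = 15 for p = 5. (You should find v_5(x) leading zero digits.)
(a_0, …, a_4) = (0, 3, 0, 0, 0)

v_5(15) = 1, so a_0 = ... = a_0 = 0. Factor out: x = 5^1 · u with u = 3 a unit in ℤ_5. Expand u iteratively via a_{v+i} = u_i mod 5, u_{i+1} = (u_i − a_{v+i})/5:
  u_0 = 3;  a_1 = 3;  u_1 = (u_0 − 3)/5 = 0
  u_1 = 0;  a_2 = 0;  u_2 = (u_1 − 0)/5 = 0
  u_2 = 0;  a_3 = 0;  u_3 = (u_2 − 0)/5 = 0
  u_3 = 0;  a_4 = 0;  u_4 = (u_3 − 0)/5 = 0
Digits: (0, 3, 0, 0, 0).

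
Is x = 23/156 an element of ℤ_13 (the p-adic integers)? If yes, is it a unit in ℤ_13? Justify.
x ∉ ℤ_13 (v_13(x) = -1 < 0)

ℤ_13 = {x ∈ ℚ_13 : v_13(x) ≥ 0} and ℤ_13^× = {x ∈ ℤ_13 : v_13(x) = 0}. Here v_13(23/156) = v_13(num) − v_13(den) = -1; compare against these criteria.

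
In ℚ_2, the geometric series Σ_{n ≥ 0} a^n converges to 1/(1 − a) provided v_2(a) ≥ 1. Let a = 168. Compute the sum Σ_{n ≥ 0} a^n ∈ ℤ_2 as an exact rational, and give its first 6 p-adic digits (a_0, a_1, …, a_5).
Σ a^n = 1/(1 − a) = -1/167;  first 6 digits = (1, 0, 0, 1, 0, 1)

v_2(a) = 3 ≥ 1, so the series converges in ℤ_2 to 1/(1 − a) = 1/(1 − 168) = -1/167. Expand this rational in ℤ_2: compute digits iteratively via d_i = x_i mod 2, x_{i+1} = (x_i − d_i)/2. The first 6 digits are (1, 0, 0, 1, 0, 1).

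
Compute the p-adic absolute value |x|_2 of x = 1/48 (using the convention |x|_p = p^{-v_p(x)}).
|1/48|_2 = 16

Step 1 — compute v_2(x) by factoring powers of 2 out of the numerator and denominator: v_2(1/48) = -4. Step 2 — apply |x|_p = p^{-v_p(x)} = 2^{4} = 16.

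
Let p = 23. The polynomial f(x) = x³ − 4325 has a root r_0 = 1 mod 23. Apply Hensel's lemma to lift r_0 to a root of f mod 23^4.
r_3 = 145154 (mod 279841)

Hensel: r_{i+1} = r_i − f(r_i)/f′(r_i) mod 23^{i+2}, where f′(x) = 3x². Iterate:
  r_0 = 1 (mod 23)
  r_1 = 208 (mod 529)
  r_2 = 11317 (mod 12167)
  r_3 = 145154 (mod 279841)
Final: r = 145154 with f(r) ≡ 0 mod 23^4.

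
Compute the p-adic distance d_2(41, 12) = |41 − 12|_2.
d_2(41, 12) = 1

Step 1 — x − y = 41 − 12 = 29. Step 2 — v_2(29) = 0 (factor: 29 = (2^0 · 29); the sign does not affect v_p). Step 3 — |x − y|_2 = 2^{0} = 1.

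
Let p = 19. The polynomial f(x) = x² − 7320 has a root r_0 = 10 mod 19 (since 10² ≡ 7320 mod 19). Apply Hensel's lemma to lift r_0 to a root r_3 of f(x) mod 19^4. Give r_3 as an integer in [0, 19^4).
r_3 = 371 (mod 130321)

Hensel's recurrence: r_{i+1} = r_i − f(r_i)·(f′(r_i))^{-1} mod 19^{i+2}, with f′(x) = 2x. Iterate:
  r_0 = 10 (mod 19)
  r_1 = 10 (mod 361)
  r_2 = 371 (mod 6859)
  r_3 = 371 (mod 130321)
Final: r_3 = 371, and one checks f(r_3) ≡ 0 mod 19^4.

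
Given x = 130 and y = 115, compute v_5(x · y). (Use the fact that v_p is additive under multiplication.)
v_5(14950) = 2

v_p(x) = 1 (factor: 130 = 5^1 · 26); v_p(y) = 1 (factor: 115 = 5^1 · 23). Additivity: v_p(xy) = v_p(x) + v_p(y) = 1 + 1 = 2. (Direct check: xy = 14950 = 5^2 · (598).)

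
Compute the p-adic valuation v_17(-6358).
v_17(-6358) = 2

v_17(n) is the largest exponent k such that 17^k divides n. Factor out: -6358 = -17^2 · 22. (Sign doesn't affect v_p.) So v_17(-6358) = 2.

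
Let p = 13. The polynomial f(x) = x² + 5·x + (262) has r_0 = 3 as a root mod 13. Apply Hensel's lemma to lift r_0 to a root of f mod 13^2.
r_1 = 146 (mod 169)

Hensel: r_{i+1} = r_i − f(r_i)·(f′(r_i))^{-1} mod 13^{i+2}, f′(x) = 2x + 5. Iterate:
  r_0 = 3 (mod 13)
  r_1 = 146 (mod 169)
Final: r = 146 satisfies f(r) ≡ 0 mod 13^2.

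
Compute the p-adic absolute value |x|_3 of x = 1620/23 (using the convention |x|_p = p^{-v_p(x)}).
|1620/23|_3 = 1/81

Step 1 — compute v_3(x) by factoring powers of 3 out of the numerator and denominator: v_3(1620/23) = 4. Step 2 — apply |x|_p = p^{-v_p(x)} = 3^{-4} = 1/81.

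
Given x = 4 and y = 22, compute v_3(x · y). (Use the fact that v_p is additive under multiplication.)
v_3(88) = 0

v_p(x) = 0 (factor: 4 = 3^0 · 4); v_p(y) = 0 (factor: 22 = 3^0 · 22). Additivity: v_p(xy) = v_p(x) + v_p(y) = 0 + 0 = 0. (Direct check: xy = 88 = 3^0 · (88).)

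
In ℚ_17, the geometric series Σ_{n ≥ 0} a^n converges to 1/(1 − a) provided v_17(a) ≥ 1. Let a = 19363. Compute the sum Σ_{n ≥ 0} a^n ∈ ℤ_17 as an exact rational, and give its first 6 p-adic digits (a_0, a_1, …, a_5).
Σ a^n = 1/(1 − a) = -1/19362;  first 6 digits = (1, 0, 16, 3, 1, 9)

v_17(a) = 2 ≥ 1, so the series converges in ℤ_17 to 1/(1 − a) = 1/(1 − 19363) = -1/19362. Expand this rational in ℤ_17: compute digits iteratively via d_i = x_i mod 17, x_{i+1} = (x_i − d_i)/17. The first 6 digits are (1, 0, 16, 3, 1, 9).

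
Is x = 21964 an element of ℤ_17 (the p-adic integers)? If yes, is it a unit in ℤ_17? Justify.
x ∈ ℤ_17 but not a unit; v_17(x) = 2 > 0

ℤ_17 = {x ∈ ℚ_17 : v_17(x) ≥ 0} and ℤ_17^× = {x ∈ ℤ_17 : v_17(x) = 0}. Here v_17(21964) = v_17(num) − v_17(den) = 2; compare against these criteria.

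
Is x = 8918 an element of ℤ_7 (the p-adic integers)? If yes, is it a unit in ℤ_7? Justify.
x ∈ ℤ_7 but not a unit; v_7(x) = 3 > 0

ℤ_7 = {x ∈ ℚ_7 : v_7(x) ≥ 0} and ℤ_7^× = {x ∈ ℤ_7 : v_7(x) = 0}. Here v_7(8918) = v_7(num) − v_7(den) = 3; compare against these criteria.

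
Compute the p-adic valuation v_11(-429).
v_11(-429) = 1

v_11(n) is the largest exponent k such that 11^k divides n. Factor out: -429 = -11^1 · 39. (Sign doesn't affect v_p.) So v_11(-429) = 1.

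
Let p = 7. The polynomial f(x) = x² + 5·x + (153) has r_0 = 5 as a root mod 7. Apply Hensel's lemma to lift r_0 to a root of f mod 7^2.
r_1 = 47 (mod 49)

Hensel: r_{i+1} = r_i − f(r_i)·(f′(r_i))^{-1} mod 7^{i+2}, f′(x) = 2x + 5. Iterate:
  r_0 = 5 (mod 7)
  r_1 = 47 (mod 49)
Final: r = 47 satisfies f(r) ≡ 0 mod 7^2.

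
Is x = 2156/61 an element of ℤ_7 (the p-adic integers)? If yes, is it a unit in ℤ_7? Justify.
x ∈ ℤ_7 but not a unit; v_7(x) = 2 > 0

ℤ_7 = {x ∈ ℚ_7 : v_7(x) ≥ 0} and ℤ_7^× = {x ∈ ℤ_7 : v_7(x) = 0}. Here v_7(2156/61) = v_7(num) − v_7(den) = 2; compare against these criteria.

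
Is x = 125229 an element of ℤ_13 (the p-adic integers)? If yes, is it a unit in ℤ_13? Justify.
x ∈ ℤ_13 but not a unit; v_13(x) = 3 > 0

ℤ_13 = {x ∈ ℚ_13 : v_13(x) ≥ 0} and ℤ_13^× = {x ∈ ℤ_13 : v_13(x) = 0}. Here v_13(125229) = v_13(num) − v_13(den) = 3; compare against these criteria.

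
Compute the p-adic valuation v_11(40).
v_11(40) = 0

v_11(n) is the largest exponent k such that 11^k divides n. Factor out: 40 = 11^0 · 40. (Sign doesn't affect v_p.) So v_11(40) = 0.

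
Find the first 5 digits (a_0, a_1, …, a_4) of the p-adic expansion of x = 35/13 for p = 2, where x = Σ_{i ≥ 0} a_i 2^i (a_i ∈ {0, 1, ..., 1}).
(a_0, …, a_4) = (1, 1, 1, 1, 0)

v_2(35/13) = 0 (numerator and denominator both coprime to 2), so x ∈ ℤ_2^×. Compute digits iteratively via a_i = x_i mod 2, x_{i+1} = (x_i − a_i)/2, with x_0 = x:
  x_0 = 35/13;  a_0 = 1;  x_1 = (x_0 − 1)/2 = 11/13
  x_1 = 11/13;  a_1 = 1;  x_2 = (x_1 − 1)/2 = -1/13
  x_2 = -1/13;  a_2 = 1;  x_3 = (x_2 − 1)/2 = -7/13
  x_3 = -7/13;  a_3 = 1;  x_4 = (x_3 − 1)/2 = -10/13
  x_4 = -10/13;  a_4 = 0;  x_5 = (x_4 − 0)/2 = -5/13
Digits: (1, 1, 1, 1, 0).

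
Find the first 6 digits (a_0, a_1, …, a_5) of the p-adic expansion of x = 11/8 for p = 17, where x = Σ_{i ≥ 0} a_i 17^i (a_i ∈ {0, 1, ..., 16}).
(a_0, …, a_5) = (12, 10, 10, 10, 10, 10)

v_17(11/8) = 0 (numerator and denominator both coprime to 17), so x ∈ ℤ_17^×. Compute digits iteratively via a_i = x_i mod 17, x_{i+1} = (x_i − a_i)/17, with x_0 = x:
  x_0 = 11/8;  a_0 = 12;  x_1 = (x_0 − 12)/17 = -5/8
  x_1 = -5/8;  a_1 = 10;  x_2 = (x_1 − 10)/17 = -5/8
  x_2 = -5/8;  a_2 = 10;  x_3 = (x_2 − 10)/17 = -5/8
  x_3 = -5/8;  a_3 = 10;  x_4 = (x_3 − 10)/17 = -5/8
  x_4 = -5/8;  a_4 = 10;  x_5 = (x_4 − 10)/17 = -5/8
  x_5 = -5/8;  a_5 = 10;  x_6 = (x_5 − 10)/17 = -5/8
Digits: (12, 10, 10, 10, 10, 10).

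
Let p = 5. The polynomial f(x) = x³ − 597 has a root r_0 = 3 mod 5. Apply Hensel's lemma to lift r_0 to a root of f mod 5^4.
r_3 = 588 (mod 625)

Hensel: r_{i+1} = r_i − f(r_i)/f′(r_i) mod 5^{i+2}, where f′(x) = 3x². Iterate:
  r_0 = 3 (mod 5)
  r_1 = 13 (mod 25)
  r_2 = 88 (mod 125)
  r_3 = 588 (mod 625)
Final: r = 588 with f(r) ≡ 0 mod 5^4.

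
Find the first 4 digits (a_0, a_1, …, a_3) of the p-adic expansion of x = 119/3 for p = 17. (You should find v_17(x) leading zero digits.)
(a_0, …, a_3) = (0, 8, 11, 5)

v_17(119/3) = 1, so a_0 = ... = a_0 = 0. Factor out: x = 17^1 · u with u = 7/3 a unit in ℤ_17. Expand u iteratively via a_{v+i} = u_i mod 17, u_{i+1} = (u_i − a_{v+i})/17:
  u_0 = 7/3;  a_1 = 8;  u_1 = (u_0 − 8)/17 = -1/3
  u_1 = -1/3;  a_2 = 11;  u_2 = (u_1 − 11)/17 = -2/3
  u_2 = -2/3;  a_3 = 5;  u_3 = (u_2 − 5)/17 = -1/3
Digits: (0, 8, 11, 5).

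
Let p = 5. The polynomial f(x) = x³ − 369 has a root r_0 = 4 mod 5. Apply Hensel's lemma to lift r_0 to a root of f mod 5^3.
r_2 = 14 (mod 125)

Hensel: r_{i+1} = r_i − f(r_i)/f′(r_i) mod 5^{i+2}, where f′(x) = 3x². Iterate:
  r_0 = 4 (mod 5)
  r_1 = 14 (mod 25)
  r_2 = 14 (mod 125)
Final: r = 14 with f(r) ≡ 0 mod 5^3.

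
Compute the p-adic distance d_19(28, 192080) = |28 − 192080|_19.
d_19(28, 192080) = 1/6859

Step 1 — x − y = 28 − 192080 = -192052. Step 2 — v_19(-192052) = 3 (factor: -192052 = −(19^3 · 28); the sign does not affect v_p). Step 3 — |x − y|_19 = 19^{-3} = 1/6859.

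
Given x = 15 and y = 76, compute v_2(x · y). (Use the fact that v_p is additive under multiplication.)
v_2(1140) = 2

v_p(x) = 0 (factor: 15 = 2^0 · 15); v_p(y) = 2 (factor: 76 = 2^2 · 19). Additivity: v_p(xy) = v_p(x) + v_p(y) = 0 + 2 = 2. (Direct check: xy = 1140 = 2^2 · (285).)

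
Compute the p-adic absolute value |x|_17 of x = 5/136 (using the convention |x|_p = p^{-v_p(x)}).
|5/136|_17 = 17

Step 1 — compute v_17(x) by factoring powers of 17 out of the numerator and denominator: v_17(5/136) = -1. Step 2 — apply |x|_p = p^{-v_p(x)} = 17^{1} = 17.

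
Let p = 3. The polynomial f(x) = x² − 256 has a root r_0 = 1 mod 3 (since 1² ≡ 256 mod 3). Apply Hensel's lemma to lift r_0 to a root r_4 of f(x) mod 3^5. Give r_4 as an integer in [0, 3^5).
r_4 = 16 (mod 243)

Hensel's recurrence: r_{i+1} = r_i − f(r_i)·(f′(r_i))^{-1} mod 3^{i+2}, with f′(x) = 2x. Iterate:
  r_0 = 1 (mod 3)
  r_1 = 7 (mod 9)
  r_2 = 16 (mod 27)
  r_3 = 16 (mod 81)
  r_4 = 16 (mod 243)
Final: r_4 = 16, and one checks f(r_4) ≡ 0 mod 3^5.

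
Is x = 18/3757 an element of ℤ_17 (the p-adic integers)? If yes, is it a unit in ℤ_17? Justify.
x ∉ ℤ_17 (v_17(x) = -2 < 0)

ℤ_17 = {x ∈ ℚ_17 : v_17(x) ≥ 0} and ℤ_17^× = {x ∈ ℤ_17 : v_17(x) = 0}. Here v_17(18/3757) = v_17(num) − v_17(den) = -2; compare against these criteria.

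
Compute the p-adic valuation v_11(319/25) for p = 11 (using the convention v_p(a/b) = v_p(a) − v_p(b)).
v_11(319/25) = 1

Factor powers of 11 from the numerator and denominator of the reduced fraction: 319 = 11^1 · 29 and 25 = 11^0 · 25. Apply v_p(a/b) = v_p(a) − v_p(b): v_11(319/25) = 1 − 0 = 1.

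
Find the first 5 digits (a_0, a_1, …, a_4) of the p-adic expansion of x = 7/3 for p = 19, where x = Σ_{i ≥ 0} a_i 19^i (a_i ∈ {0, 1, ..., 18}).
(a_0, …, a_4) = (15, 12, 12, 12, 12)

v_19(7/3) = 0 (numerator and denominator both coprime to 19), so x ∈ ℤ_19^×. Compute digits iteratively via a_i = x_i mod 19, x_{i+1} = (x_i − a_i)/19, with x_0 = x:
  x_0 = 7/3;  a_0 = 15;  x_1 = (x_0 − 15)/19 = -2/3
  x_1 = -2/3;  a_1 = 12;  x_2 = (x_1 − 12)/19 = -2/3
  x_2 = -2/3;  a_2 = 12;  x_3 = (x_2 − 12)/19 = -2/3
  x_3 = -2/3;  a_3 = 12;  x_4 = (x_3 − 12)/19 = -2/3
  x_4 = -2/3;  a_4 = 12;  x_5 = (x_4 − 12)/19 = -2/3
Digits: (15, 12, 12, 12, 12).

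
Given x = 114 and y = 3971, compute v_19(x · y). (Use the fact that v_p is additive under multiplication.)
v_19(452694) = 3

v_p(x) = 1 (factor: 114 = 19^1 · 6); v_p(y) = 2 (factor: 3971 = 19^2 · 11). Additivity: v_p(xy) = v_p(x) + v_p(y) = 1 + 2 = 3. (Direct check: xy = 452694 = 19^3 · (66).)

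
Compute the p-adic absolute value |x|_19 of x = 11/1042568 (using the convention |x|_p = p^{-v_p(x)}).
|11/1042568|_19 = 130321

Step 1 — compute v_19(x) by factoring powers of 19 out of the numerator and denominator: v_19(11/1042568) = -4. Step 2 — apply |x|_p = p^{-v_p(x)} = 19^{4} = 130321.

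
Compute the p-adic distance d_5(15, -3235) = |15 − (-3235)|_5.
d_5(15, -3235) = 1/125

Step 1 — x − y = 15 − (-3235) = 3250. Step 2 — v_5(3250) = 3 (factor: 3250 = (5^3 · 26); the sign does not affect v_p). Step 3 — |x − y|_5 = 5^{-3} = 1/125.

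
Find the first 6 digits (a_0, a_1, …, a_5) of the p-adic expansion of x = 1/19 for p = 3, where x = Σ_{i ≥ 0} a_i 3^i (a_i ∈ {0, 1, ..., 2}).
(a_0, …, a_5) = (1, 0, 1, 2, 0, 1)

v_3(1/19) = 0 (numerator and denominator both coprime to 3), so x ∈ ℤ_3^×. Compute digits iteratively via a_i = x_i mod 3, x_{i+1} = (x_i − a_i)/3, with x_0 = x:
  x_0 = 1/19;  a_0 = 1;  x_1 = (x_0 − 1)/3 = -6/19
  x_1 = -6/19;  a_1 = 0;  x_2 = (x_1 − 0)/3 = -2/19
  x_2 = -2/19;  a_2 = 1;  x_3 = (x_2 − 1)/3 = -7/19
  x_3 = -7/19;  a_3 = 2;  x_4 = (x_3 − 2)/3 = -15/19
  x_4 = -15/19;  a_4 = 0;  x_5 = (x_4 − 0)/3 = -5/19
  x_5 = -5/19;  a_5 = 1;  x_6 = (x_5 − 1)/3 = -8/19
Digits: (1, 0, 1, 2, 0, 1).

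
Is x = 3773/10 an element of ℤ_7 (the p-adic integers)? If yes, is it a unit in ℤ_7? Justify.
x ∈ ℤ_7 but not a unit; v_7(x) = 3 > 0

ℤ_7 = {x ∈ ℚ_7 : v_7(x) ≥ 0} and ℤ_7^× = {x ∈ ℤ_7 : v_7(x) = 0}. Here v_7(3773/10) = v_7(num) − v_7(den) = 3; compare against these criteria.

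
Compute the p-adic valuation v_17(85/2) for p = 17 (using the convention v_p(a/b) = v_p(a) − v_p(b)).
v_17(85/2) = 1

Factor powers of 17 from the numerator and denominator of the reduced fraction: 85 = 17^1 · 5 and 2 = 17^0 · 2. Apply v_p(a/b) = v_p(a) − v_p(b): v_17(85/2) = 1 − 0 = 1.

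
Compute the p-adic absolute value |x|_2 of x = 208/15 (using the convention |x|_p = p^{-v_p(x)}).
|208/15|_2 = 1/16

Step 1 — compute v_2(x) by factoring powers of 2 out of the numerator and denominator: v_2(208/15) = 4. Step 2 — apply |x|_p = p^{-v_p(x)} = 2^{-4} = 1/16.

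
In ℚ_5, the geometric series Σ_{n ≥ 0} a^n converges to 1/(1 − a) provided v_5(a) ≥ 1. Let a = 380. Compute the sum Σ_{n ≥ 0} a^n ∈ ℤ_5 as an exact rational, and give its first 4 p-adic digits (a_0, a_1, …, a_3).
Σ a^n = 1/(1 − a) = -1/379;  first 4 digits = (1, 1, 1, 4)

v_5(a) = 1 ≥ 1, so the series converges in ℤ_5 to 1/(1 − a) = 1/(1 − 380) = -1/379. Expand this rational in ℤ_5: compute digits iteratively via d_i = x_i mod 5, x_{i+1} = (x_i − d_i)/5. The first 4 digits are (1, 1, 1, 4).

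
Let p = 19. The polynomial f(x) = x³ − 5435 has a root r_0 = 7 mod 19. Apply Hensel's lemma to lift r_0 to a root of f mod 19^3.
r_2 = 6353 (mod 6859)

Hensel: r_{i+1} = r_i − f(r_i)/f′(r_i) mod 19^{i+2}, where f′(x) = 3x². Iterate:
  r_0 = 7 (mod 19)
  r_1 = 216 (mod 361)
  r_2 = 6353 (mod 6859)
Final: r = 6353 with f(r) ≡ 0 mod 19^3.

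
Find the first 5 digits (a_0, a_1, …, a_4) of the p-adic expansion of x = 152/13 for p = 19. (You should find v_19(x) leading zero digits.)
(a_0, …, a_4) = (0, 5, 10, 17, 2)

v_19(152/13) = 1, so a_0 = ... = a_0 = 0. Factor out: x = 19^1 · u with u = 8/13 a unit in ℤ_19. Expand u iteratively via a_{v+i} = u_i mod 19, u_{i+1} = (u_i − a_{v+i})/19:
  u_0 = 8/13;  a_1 = 5;  u_1 = (u_0 − 5)/19 = -3/13
  u_1 = -3/13;  a_2 = 10;  u_2 = (u_1 − 10)/19 = -7/13
  u_2 = -7/13;  a_3 = 17;  u_3 = (u_2 − 17)/19 = -12/13
  u_3 = -12/13;  a_4 = 2;  u_4 = (u_3 − 2)/19 = -2/13
Digits: (0, 5, 10, 17, 2).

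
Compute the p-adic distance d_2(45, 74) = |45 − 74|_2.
d_2(45, 74) = 1

Step 1 — x − y = 45 − 74 = -29. Step 2 — v_2(-29) = 0 (factor: -29 = −(2^0 · 29); the sign does not affect v_p). Step 3 — |x − y|_2 = 2^{0} = 1.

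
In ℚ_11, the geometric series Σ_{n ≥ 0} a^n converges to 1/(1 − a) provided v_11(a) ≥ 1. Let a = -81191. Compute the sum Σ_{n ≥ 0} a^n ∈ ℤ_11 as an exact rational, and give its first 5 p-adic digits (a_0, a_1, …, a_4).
Σ a^n = 1/(1 − a) = 1/81192;  first 5 digits = (1, 0, 0, 5, 5)

v_11(a) = 3 ≥ 1, so the series converges in ℤ_11 to 1/(1 − a) = 1/(1 − (-81191)) = 1/81192. Expand this rational in ℤ_11: compute digits iteratively via d_i = x_i mod 11, x_{i+1} = (x_i − d_i)/11. The first 5 digits are (1, 0, 0, 5, 5).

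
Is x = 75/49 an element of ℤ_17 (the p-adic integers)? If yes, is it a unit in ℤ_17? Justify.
x ∈ ℤ_17^× (unit); v_17(x) = 0

ℤ_17 = {x ∈ ℚ_17 : v_17(x) ≥ 0} and ℤ_17^× = {x ∈ ℤ_17 : v_17(x) = 0}. Here v_17(75/49) = v_17(num) − v_17(den) = 0; compare against these criteria.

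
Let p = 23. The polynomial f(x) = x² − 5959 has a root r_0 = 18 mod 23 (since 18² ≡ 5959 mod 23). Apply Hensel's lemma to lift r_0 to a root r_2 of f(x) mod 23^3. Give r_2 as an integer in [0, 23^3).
r_2 = 11886 (mod 12167)

Hensel's recurrence: r_{i+1} = r_i − f(r_i)·(f′(r_i))^{-1} mod 23^{i+2}, with f′(x) = 2x. Iterate:
  r_0 = 18 (mod 23)
  r_1 = 248 (mod 529)
  r_2 = 11886 (mod 12167)
Final: r_2 = 11886, and one checks f(r_2) ≡ 0 mod 23^3.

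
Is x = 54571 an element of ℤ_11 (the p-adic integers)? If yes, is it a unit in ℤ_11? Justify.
x ∈ ℤ_11 but not a unit; v_11(x) = 3 > 0

ℤ_11 = {x ∈ ℚ_11 : v_11(x) ≥ 0} and ℤ_11^× = {x ∈ ℤ_11 : v_11(x) = 0}. Here v_11(54571) = v_11(num) − v_11(den) = 3; compare against these criteria.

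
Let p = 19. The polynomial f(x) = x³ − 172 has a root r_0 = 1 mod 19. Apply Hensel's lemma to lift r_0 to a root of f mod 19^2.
r_1 = 58 (mod 361)

Hensel: r_{i+1} = r_i − f(r_i)/f′(r_i) mod 19^{i+2}, where f′(x) = 3x². Iterate:
  r_0 = 1 (mod 19)
  r_1 = 58 (mod 361)
Final: r = 58 with f(r) ≡ 0 mod 19^2.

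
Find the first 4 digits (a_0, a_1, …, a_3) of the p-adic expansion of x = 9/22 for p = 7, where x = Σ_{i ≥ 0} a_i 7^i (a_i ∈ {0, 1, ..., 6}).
(a_0, …, a_3) = (2, 2, 0, 6)

v_7(9/22) = 0 (numerator and denominator both coprime to 7), so x ∈ ℤ_7^×. Compute digits iteratively via a_i = x_i mod 7, x_{i+1} = (x_i − a_i)/7, with x_0 = x:
  x_0 = 9/22;  a_0 = 2;  x_1 = (x_0 − 2)/7 = -5/22
  x_1 = -5/22;  a_1 = 2;  x_2 = (x_1 − 2)/7 = -7/22
  x_2 = -7/22;  a_2 = 0;  x_3 = (x_2 − 0)/7 = -1/22
  x_3 = -1/22;  a_3 = 6;  x_4 = (x_3 − 6)/7 = -19/22
Digits: (2, 2, 0, 6).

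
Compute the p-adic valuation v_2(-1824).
v_2(-1824) = 5

v_2(n) is the largest exponent k such that 2^k divides n. Factor out: -1824 = -2^5 · 57. (Sign doesn't affect v_p.) So v_2(-1824) = 5.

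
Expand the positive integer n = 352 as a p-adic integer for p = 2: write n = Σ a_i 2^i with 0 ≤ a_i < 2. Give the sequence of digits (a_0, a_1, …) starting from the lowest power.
(a_0, a_1, …) = (0, 0, 0, 0, 0, 1, 1, 0, 1)

Repeated division by 2 gives the digits low-to-high: 352 = 1·2^5 + 1·2^6 + 1·2^8. Digit sequence: (0, 0, 0, 0, 0, 1, 1, 0, 1).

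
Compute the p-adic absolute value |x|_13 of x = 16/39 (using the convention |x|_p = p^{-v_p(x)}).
|16/39|_13 = 13

Step 1 — compute v_13(x) by factoring powers of 13 out of the numerator and denominator: v_13(16/39) = -1. Step 2 — apply |x|_p = p^{-v_p(x)} = 13^{1} = 13.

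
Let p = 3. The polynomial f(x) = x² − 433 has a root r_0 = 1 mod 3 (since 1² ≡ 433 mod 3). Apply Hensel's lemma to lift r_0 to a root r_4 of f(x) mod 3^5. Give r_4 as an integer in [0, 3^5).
r_4 = 217 (mod 243)

Hensel's recurrence: r_{i+1} = r_i − f(r_i)·(f′(r_i))^{-1} mod 3^{i+2}, with f′(x) = 2x. Iterate:
  r_0 = 1 (mod 3)
  r_1 = 1 (mod 9)
  r_2 = 1 (mod 27)
  r_3 = 55 (mod 81)
  r_4 = 217 (mod 243)
Final: r_4 = 217, and one checks f(r_4) ≡ 0 mod 3^5.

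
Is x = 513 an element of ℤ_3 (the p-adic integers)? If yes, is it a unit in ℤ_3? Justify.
x ∈ ℤ_3 but not a unit; v_3(x) = 3 > 0

ℤ_3 = {x ∈ ℚ_3 : v_3(x) ≥ 0} and ℤ_3^× = {x ∈ ℤ_3 : v_3(x) = 0}. Here v_3(513) = v_3(num) − v_3(den) = 3; compare against these criteria.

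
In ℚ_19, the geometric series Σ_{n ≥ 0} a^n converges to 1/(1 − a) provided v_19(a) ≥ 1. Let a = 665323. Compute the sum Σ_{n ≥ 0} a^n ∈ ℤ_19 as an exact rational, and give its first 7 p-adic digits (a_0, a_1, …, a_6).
Σ a^n = 1/(1 − a) = -1/665322;  first 7 digits = (1, 0, 0, 2, 5, 0, 4)

v_19(a) = 3 ≥ 1, so the series converges in ℤ_19 to 1/(1 − a) = 1/(1 − 665323) = -1/665322. Expand this rational in ℤ_19: compute digits iteratively via d_i = x_i mod 19, x_{i+1} = (x_i − d_i)/19. The first 7 digits are (1, 0, 0, 2, 5, 0, 4).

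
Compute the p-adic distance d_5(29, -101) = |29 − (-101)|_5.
d_5(29, -101) = 1/5

Step 1 — x − y = 29 − (-101) = 130. Step 2 — v_5(130) = 1 (factor: 130 = (5^1 · 26); the sign does not affect v_p). Step 3 — |x − y|_5 = 5^{-1} = 1/5.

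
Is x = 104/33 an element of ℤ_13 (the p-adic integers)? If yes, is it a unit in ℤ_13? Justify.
x ∈ ℤ_13 but not a unit; v_13(x) = 1 > 0

ℤ_13 = {x ∈ ℚ_13 : v_13(x) ≥ 0} and ℤ_13^× = {x ∈ ℤ_13 : v_13(x) = 0}. Here v_13(104/33) = v_13(num) − v_13(den) = 1; compare against these criteria.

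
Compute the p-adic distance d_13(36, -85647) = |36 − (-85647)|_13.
d_13(36, -85647) = 1/28561

Step 1 — x − y = 36 − (-85647) = 85683. Step 2 — v_13(85683) = 4 (factor: 85683 = (13^4 · 3); the sign does not affect v_p). Step 3 — |x − y|_13 = 13^{-4} = 1/28561.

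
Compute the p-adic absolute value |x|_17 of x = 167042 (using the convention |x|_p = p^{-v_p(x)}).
|167042|_17 = 1/83521

Step 1 — compute v_17(x) by factoring powers of 17 out of the numerator and denominator: v_17(167042) = 4. Step 2 — apply |x|_p = p^{-v_p(x)} = 17^{-4} = 1/83521.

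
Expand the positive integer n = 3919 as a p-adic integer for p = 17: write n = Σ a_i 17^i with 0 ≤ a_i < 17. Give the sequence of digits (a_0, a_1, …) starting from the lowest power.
(a_0, a_1, …) = (9, 9, 13)

Repeated division by 17 gives the digits low-to-high: 3919 = 9 + 9·17^1 + 13·17^2. Digit sequence: (9, 9, 13).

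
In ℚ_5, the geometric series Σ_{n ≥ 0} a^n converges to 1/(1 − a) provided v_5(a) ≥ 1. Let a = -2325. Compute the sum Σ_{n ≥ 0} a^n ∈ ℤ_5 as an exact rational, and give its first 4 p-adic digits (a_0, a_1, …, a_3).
Σ a^n = 1/(1 − a) = 1/2326;  first 4 digits = (1, 0, 2, 1)

v_5(a) = 2 ≥ 1, so the series converges in ℤ_5 to 1/(1 − a) = 1/(1 − (-2325)) = 1/2326. Expand this rational in ℤ_5: compute digits iteratively via d_i = x_i mod 5, x_{i+1} = (x_i − d_i)/5. The first 4 digits are (1, 0, 2, 1).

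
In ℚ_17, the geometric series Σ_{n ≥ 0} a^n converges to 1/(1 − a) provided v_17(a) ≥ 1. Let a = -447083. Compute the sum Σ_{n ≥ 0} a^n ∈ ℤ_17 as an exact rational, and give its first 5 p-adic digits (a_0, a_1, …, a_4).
Σ a^n = 1/(1 − a) = 1/447084;  first 5 digits = (1, 0, 0, 11, 11)

v_17(a) = 3 ≥ 1, so the series converges in ℤ_17 to 1/(1 − a) = 1/(1 − (-447083)) = 1/447084. Expand this rational in ℤ_17: compute digits iteratively via d_i = x_i mod 17, x_{i+1} = (x_i − d_i)/17. The first 5 digits are (1, 0, 0, 11, 11).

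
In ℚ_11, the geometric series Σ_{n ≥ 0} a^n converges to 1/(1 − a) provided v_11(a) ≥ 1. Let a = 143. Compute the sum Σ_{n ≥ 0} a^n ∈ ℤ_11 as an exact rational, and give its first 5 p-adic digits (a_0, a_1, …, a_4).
Σ a^n = 1/(1 − a) = -1/142;  first 5 digits = (1, 2, 5, 1, 8)

v_11(a) = 1 ≥ 1, so the series converges in ℤ_11 to 1/(1 − a) = 1/(1 − 143) = -1/142. Expand this rational in ℤ_11: compute digits iteratively via d_i = x_i mod 11, x_{i+1} = (x_i − d_i)/11. The first 5 digits are (1, 2, 5, 1, 8).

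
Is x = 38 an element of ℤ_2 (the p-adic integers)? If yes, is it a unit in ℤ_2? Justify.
x ∈ ℤ_2 but not a unit; v_2(x) = 1 > 0

ℤ_2 = {x ∈ ℚ_2 : v_2(x) ≥ 0} and ℤ_2^× = {x ∈ ℤ_2 : v_2(x) = 0}. Here v_2(38) = v_2(num) − v_2(den) = 1; compare against these criteria.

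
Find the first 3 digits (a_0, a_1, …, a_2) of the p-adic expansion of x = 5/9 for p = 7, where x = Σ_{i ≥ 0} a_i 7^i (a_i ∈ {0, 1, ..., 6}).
(a_0, …, a_2) = (6, 0, 3)

v_7(5/9) = 0 (numerator and denominator both coprime to 7), so x ∈ ℤ_7^×. Compute digits iteratively via a_i = x_i mod 7, x_{i+1} = (x_i − a_i)/7, with x_0 = x:
  x_0 = 5/9;  a_0 = 6;  x_1 = (x_0 − 6)/7 = -7/9
  x_1 = -7/9;  a_1 = 0;  x_2 = (x_1 − 0)/7 = -1/9
  x_2 = -1/9;  a_2 = 3;  x_3 = (x_2 − 3)/7 = -4/9
Digits: (6, 0, 3).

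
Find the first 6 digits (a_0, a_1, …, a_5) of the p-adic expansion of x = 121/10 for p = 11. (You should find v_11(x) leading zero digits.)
(a_0, …, a_5) = (0, 0, 10, 9, 9, 9)

v_11(121/10) = 2, so a_0 = ... = a_1 = 0. Factor out: x = 11^2 · u with u = 1/10 a unit in ℤ_11. Expand u iteratively via a_{v+i} = u_i mod 11, u_{i+1} = (u_i − a_{v+i})/11:
  u_0 = 1/10;  a_2 = 10;  u_1 = (u_0 − 10)/11 = -9/10
  u_1 = -9/10;  a_3 = 9;  u_2 = (u_1 − 9)/11 = -9/10
  u_2 = -9/10;  a_4 = 9;  u_3 = (u_2 − 9)/11 = -9/10
  u_3 = -9/10;  a_5 = 9;  u_4 = (u_3 − 9)/11 = -9/10
Digits: (0, 0, 10, 9, 9, 9).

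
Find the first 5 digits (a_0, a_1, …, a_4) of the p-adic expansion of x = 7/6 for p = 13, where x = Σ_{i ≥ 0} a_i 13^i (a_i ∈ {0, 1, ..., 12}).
(a_0, …, a_4) = (12, 10, 10, 10, 10)

v_13(7/6) = 0 (numerator and denominator both coprime to 13), so x ∈ ℤ_13^×. Compute digits iteratively via a_i = x_i mod 13, x_{i+1} = (x_i − a_i)/13, with x_0 = x:
  x_0 = 7/6;  a_0 = 12;  x_1 = (x_0 − 12)/13 = -5/6
  x_1 = -5/6;  a_1 = 10;  x_2 = (x_1 − 10)/13 = -5/6
  x_2 = -5/6;  a_2 = 10;  x_3 = (x_2 − 10)/13 = -5/6
  x_3 = -5/6;  a_3 = 10;  x_4 = (x_3 − 10)/13 = -5/6
  x_4 = -5/6;  a_4 = 10;  x_5 = (x_4 − 10)/13 = -5/6
Digits: (12, 10, 10, 10, 10).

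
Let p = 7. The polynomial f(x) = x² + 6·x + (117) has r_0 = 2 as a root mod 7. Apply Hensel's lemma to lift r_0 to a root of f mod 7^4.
r_3 = 562 (mod 2401)

Hensel: r_{i+1} = r_i − f(r_i)·(f′(r_i))^{-1} mod 7^{i+2}, f′(x) = 2x + 6. Iterate:
  r_0 = 2 (mod 7)
  r_1 = 23 (mod 49)
  r_2 = 219 (mod 343)
  r_3 = 562 (mod 2401)
Final: r = 562 satisfies f(r) ≡ 0 mod 7^4.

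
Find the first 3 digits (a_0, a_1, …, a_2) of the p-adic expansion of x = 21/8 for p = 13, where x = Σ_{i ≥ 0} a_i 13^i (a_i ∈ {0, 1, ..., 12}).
(a_0, …, a_2) = (1, 5, 11)

v_13(21/8) = 0 (numerator and denominator both coprime to 13), so x ∈ ℤ_13^×. Compute digits iteratively via a_i = x_i mod 13, x_{i+1} = (x_i − a_i)/13, with x_0 = x:
  x_0 = 21/8;  a_0 = 1;  x_1 = (x_0 − 1)/13 = 1/8
  x_1 = 1/8;  a_1 = 5;  x_2 = (x_1 − 5)/13 = -3/8
  x_2 = -3/8;  a_2 = 11;  x_3 = (x_2 − 11)/13 = -7/8
Digits: (1, 5, 11).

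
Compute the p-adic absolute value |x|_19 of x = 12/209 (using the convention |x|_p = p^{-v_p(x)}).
|12/209|_19 = 19

Step 1 — compute v_19(x) by factoring powers of 19 out of the numerator and denominator: v_19(12/209) = -1. Step 2 — apply |x|_p = p^{-v_p(x)} = 19^{1} = 19.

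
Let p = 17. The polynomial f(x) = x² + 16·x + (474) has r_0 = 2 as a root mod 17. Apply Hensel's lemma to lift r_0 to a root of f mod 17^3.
r_2 = 988 (mod 4913)

Hensel: r_{i+1} = r_i − f(r_i)·(f′(r_i))^{-1} mod 17^{i+2}, f′(x) = 2x + 16. Iterate:
  r_0 = 2 (mod 17)
  r_1 = 121 (mod 289)
  r_2 = 988 (mod 4913)
Final: r = 988 satisfies f(r) ≡ 0 mod 17^3.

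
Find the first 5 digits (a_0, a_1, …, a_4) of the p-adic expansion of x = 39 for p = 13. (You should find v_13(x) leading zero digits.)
(a_0, …, a_4) = (0, 3, 0, 0, 0)

v_13(39) = 1, so a_0 = ... = a_0 = 0. Factor out: x = 13^1 · u with u = 3 a unit in ℤ_13. Expand u iteratively via a_{v+i} = u_i mod 13, u_{i+1} = (u_i − a_{v+i})/13:
  u_0 = 3;  a_1 = 3;  u_1 = (u_0 − 3)/13 = 0
  u_1 = 0;  a_2 = 0;  u_2 = (u_1 − 0)/13 = 0
  u_2 = 0;  a_3 = 0;  u_3 = (u_2 − 0)/13 = 0
  u_3 = 0;  a_4 = 0;  u_4 = (u_3 − 0)/13 = 0
Digits: (0, 3, 0, 0, 0).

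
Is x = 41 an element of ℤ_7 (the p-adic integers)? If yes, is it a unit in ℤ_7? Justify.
x ∈ ℤ_7^× (unit); v_7(x) = 0

ℤ_7 = {x ∈ ℚ_7 : v_7(x) ≥ 0} and ℤ_7^× = {x ∈ ℤ_7 : v_7(x) = 0}. Here v_7(41) = v_7(num) − v_7(den) = 0; compare against these criteria.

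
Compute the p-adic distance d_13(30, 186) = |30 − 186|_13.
d_13(30, 186) = 1/13

Step 1 — x − y = 30 − 186 = -156. Step 2 — v_13(-156) = 1 (factor: -156 = −(13^1 · 12); the sign does not affect v_p). Step 3 — |x − y|_13 = 13^{-1} = 1/13.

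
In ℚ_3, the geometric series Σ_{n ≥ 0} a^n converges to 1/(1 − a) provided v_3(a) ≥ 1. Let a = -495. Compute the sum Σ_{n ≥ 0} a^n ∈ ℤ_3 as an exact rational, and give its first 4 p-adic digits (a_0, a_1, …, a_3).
Σ a^n = 1/(1 − a) = 1/496;  first 4 digits = (1, 0, 2, 2)

v_3(a) = 2 ≥ 1, so the series converges in ℤ_3 to 1/(1 − a) = 1/(1 − (-495)) = 1/496. Expand this rational in ℤ_3: compute digits iteratively via d_i = x_i mod 3, x_{i+1} = (x_i − d_i)/3. The first 4 digits are (1, 0, 2, 2).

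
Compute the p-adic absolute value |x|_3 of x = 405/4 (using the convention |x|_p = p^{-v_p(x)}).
|405/4|_3 = 1/81

Step 1 — compute v_3(x) by factoring powers of 3 out of the numerator and denominator: v_3(405/4) = 4. Step 2 — apply |x|_p = p^{-v_p(x)} = 3^{-4} = 1/81.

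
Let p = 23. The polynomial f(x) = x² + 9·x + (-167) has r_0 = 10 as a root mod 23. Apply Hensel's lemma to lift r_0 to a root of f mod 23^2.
r_1 = 447 (mod 529)

Hensel: r_{i+1} = r_i − f(r_i)·(f′(r_i))^{-1} mod 23^{i+2}, f′(x) = 2x + 9. Iterate:
  r_0 = 10 (mod 23)
  r_1 = 447 (mod 529)
Final: r = 447 satisfies f(r) ≡ 0 mod 23^2.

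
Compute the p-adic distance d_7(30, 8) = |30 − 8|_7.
d_7(30, 8) = 1

Step 1 — x − y = 30 − 8 = 22. Step 2 — v_7(22) = 0 (factor: 22 = (7^0 · 22); the sign does not affect v_p). Step 3 — |x − y|_7 = 7^{0} = 1.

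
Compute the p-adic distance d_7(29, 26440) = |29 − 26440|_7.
d_7(29, 26440) = 1/2401

Step 1 — x − y = 29 − 26440 = -26411. Step 2 — v_7(-26411) = 4 (factor: -26411 = −(7^4 · 11); the sign does not affect v_p). Step 3 — |x − y|_7 = 7^{-4} = 1/2401.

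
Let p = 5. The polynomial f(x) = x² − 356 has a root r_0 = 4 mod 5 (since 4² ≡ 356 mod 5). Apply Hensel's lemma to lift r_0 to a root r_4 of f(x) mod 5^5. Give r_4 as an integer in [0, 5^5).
r_4 = 59 (mod 3125)

Hensel's recurrence: r_{i+1} = r_i − f(r_i)·(f′(r_i))^{-1} mod 5^{i+2}, with f′(x) = 2x. Iterate:
  r_0 = 4 (mod 5)
  r_1 = 9 (mod 25)
  r_2 = 59 (mod 125)
  r_3 = 59 (mod 625)
  r_4 = 59 (mod 3125)
Final: r_4 = 59, and one checks f(r_4) ≡ 0 mod 5^5.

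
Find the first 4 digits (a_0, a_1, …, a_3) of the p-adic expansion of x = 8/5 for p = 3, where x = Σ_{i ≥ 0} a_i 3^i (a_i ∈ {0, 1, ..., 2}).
(a_0, …, a_3) = (1, 2, 0, 1)

v_3(8/5) = 0 (numerator and denominator both coprime to 3), so x ∈ ℤ_3^×. Compute digits iteratively via a_i = x_i mod 3, x_{i+1} = (x_i − a_i)/3, with x_0 = x:
  x_0 = 8/5;  a_0 = 1;  x_1 = (x_0 − 1)/3 = 1/5
  x_1 = 1/5;  a_1 = 2;  x_2 = (x_1 − 2)/3 = -3/5
  x_2 = -3/5;  a_2 = 0;  x_3 = (x_2 − 0)/3 = -1/5
  x_3 = -1/5;  a_3 = 1;  x_4 = (x_3 − 1)/3 = -2/5
Digits: (1, 2, 0, 1).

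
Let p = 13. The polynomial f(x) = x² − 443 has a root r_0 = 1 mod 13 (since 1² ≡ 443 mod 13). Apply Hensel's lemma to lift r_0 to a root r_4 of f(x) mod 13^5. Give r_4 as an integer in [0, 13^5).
r_4 = 60386 (mod 371293)

Hensel's recurrence: r_{i+1} = r_i − f(r_i)·(f′(r_i))^{-1} mod 13^{i+2}, with f′(x) = 2x. Iterate:
  r_0 = 1 (mod 13)
  r_1 = 53 (mod 169)
  r_2 = 1067 (mod 2197)
  r_3 = 3264 (mod 28561)
  r_4 = 60386 (mod 371293)
Final: r_4 = 60386, and one checks f(r_4) ≡ 0 mod 13^5.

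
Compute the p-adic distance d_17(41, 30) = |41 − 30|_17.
d_17(41, 30) = 1

Step 1 — x − y = 41 − 30 = 11. Step 2 — v_17(11) = 0 (factor: 11 = (17^0 · 11); the sign does not affect v_p). Step 3 — |x − y|_17 = 17^{0} = 1.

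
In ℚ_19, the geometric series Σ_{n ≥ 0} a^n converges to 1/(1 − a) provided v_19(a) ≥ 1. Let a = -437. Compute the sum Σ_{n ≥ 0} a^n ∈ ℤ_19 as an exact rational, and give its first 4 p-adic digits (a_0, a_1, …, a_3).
Σ a^n = 1/(1 − a) = 1/438;  first 4 digits = (1, 15, 14, 1)

v_19(a) = 1 ≥ 1, so the series converges in ℤ_19 to 1/(1 − a) = 1/(1 − (-437)) = 1/438. Expand this rational in ℤ_19: compute digits iteratively via d_i = x_i mod 19, x_{i+1} = (x_i − d_i)/19. The first 4 digits are (1, 15, 14, 1).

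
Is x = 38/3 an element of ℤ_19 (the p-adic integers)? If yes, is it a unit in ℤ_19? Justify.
x ∈ ℤ_19 but not a unit; v_19(x) = 1 > 0

ℤ_19 = {x ∈ ℚ_19 : v_19(x) ≥ 0} and ℤ_19^× = {x ∈ ℤ_19 : v_19(x) = 0}. Here v_19(38/3) = v_19(num) − v_19(den) = 1; compare against these criteria.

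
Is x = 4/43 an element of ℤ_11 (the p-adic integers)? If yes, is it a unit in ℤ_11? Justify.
x ∈ ℤ_11^× (unit); v_11(x) = 0

ℤ_11 = {x ∈ ℚ_11 : v_11(x) ≥ 0} and ℤ_11^× = {x ∈ ℤ_11 : v_11(x) = 0}. Here v_11(4/43) = v_11(num) − v_11(den) = 0; compare against these criteria.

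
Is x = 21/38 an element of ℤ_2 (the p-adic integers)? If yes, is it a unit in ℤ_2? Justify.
x ∉ ℤ_2 (v_2(x) = -1 < 0)

ℤ_2 = {x ∈ ℚ_2 : v_2(x) ≥ 0} and ℤ_2^× = {x ∈ ℤ_2 : v_2(x) = 0}. Here v_2(21/38) = v_2(num) − v_2(den) = -1; compare against these criteria.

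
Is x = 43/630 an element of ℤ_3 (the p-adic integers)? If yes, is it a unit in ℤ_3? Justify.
x ∉ ℤ_3 (v_3(x) = -2 < 0)

ℤ_3 = {x ∈ ℚ_3 : v_3(x) ≥ 0} and ℤ_3^× = {x ∈ ℤ_3 : v_3(x) = 0}. Here v_3(43/630) = v_3(num) − v_3(den) = -2; compare against these criteria.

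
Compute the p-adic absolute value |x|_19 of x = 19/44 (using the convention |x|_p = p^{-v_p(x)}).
|19/44|_19 = 1/19

Step 1 — compute v_19(x) by factoring powers of 19 out of the numerator and denominator: v_19(19/44) = 1. Step 2 — apply |x|_p = p^{-v_p(x)} = 19^{-1} = 1/19.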